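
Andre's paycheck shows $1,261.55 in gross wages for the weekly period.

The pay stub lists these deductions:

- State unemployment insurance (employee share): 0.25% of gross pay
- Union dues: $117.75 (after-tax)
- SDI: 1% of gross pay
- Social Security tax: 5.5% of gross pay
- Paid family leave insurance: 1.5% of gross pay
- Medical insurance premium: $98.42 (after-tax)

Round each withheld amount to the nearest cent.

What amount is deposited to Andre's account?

State unemployment insurance (employee share): $1,261.55 × 0.0025 = $3.15
Social Security tax: $1,261.55 × 0.055 = $69.39
SDI: $1,261.55 × 0.01 = $12.62
Paid family leave insurance: $1,261.55 × 0.015 = $18.92
Medical insurance premium: $98.42
Union dues: $117.75
Total deductions = $3.15 + $69.39 + $12.62 + $18.92 + $98.42 + $117.75 = $320.25
Net pay = $1,261.55 − $320.25 = $941.30

$941.30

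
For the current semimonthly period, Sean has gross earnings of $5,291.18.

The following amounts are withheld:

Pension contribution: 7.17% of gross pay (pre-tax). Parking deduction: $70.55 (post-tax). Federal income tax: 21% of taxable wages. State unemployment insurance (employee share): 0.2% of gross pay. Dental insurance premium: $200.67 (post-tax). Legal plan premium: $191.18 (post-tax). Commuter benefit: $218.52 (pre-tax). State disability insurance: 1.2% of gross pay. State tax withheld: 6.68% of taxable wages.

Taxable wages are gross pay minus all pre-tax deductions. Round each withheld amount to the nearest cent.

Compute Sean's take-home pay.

Pension contribution: $5,291.18 × 0.0717 = $379.38
Commuter benefit: $218.52
Pre-tax total = $379.38 + $218.52 = $597.90
Taxable wages = $5,291.18 − $597.90 = $4,693.28
State tax withheld: $4,693.28 × 0.0668 = $313.51
Federal income tax: $4,693.28 × 0.21 = $985.59
State disability insurance: $5,291.18 × 0.012 = $63.49
State unemployment insurance (employee share): $5,291.18 × 0.002 = $10.58
Parking deduction: $70.55
Legal plan premium: $191.18
Dental insurance premium: $200.67
Total deductions = $379.38 + $218.52 + $313.51 + $985.59 + $63.49 + $10.58 + $70.55 + $191.18 + $200.67 = $2,433.47
Net pay = $5,291.18 − $2,433.47 = $2,857.71

$2,857.71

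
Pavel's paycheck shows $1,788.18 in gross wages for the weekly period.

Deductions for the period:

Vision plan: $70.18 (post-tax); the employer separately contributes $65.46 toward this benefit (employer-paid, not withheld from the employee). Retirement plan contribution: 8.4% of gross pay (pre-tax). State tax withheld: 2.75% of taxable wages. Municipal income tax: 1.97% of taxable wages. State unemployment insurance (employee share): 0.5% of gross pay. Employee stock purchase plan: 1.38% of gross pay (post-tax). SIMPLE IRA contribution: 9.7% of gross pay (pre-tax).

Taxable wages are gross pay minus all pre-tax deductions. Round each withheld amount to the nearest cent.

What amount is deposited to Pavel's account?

Retirement plan contribution: $1,788.18 × 0.084 = $150.21
SIMPLE IRA contribution: $1,788.18 × 0.097 = $173.45
Pre-tax total = $150.21 + $173.45 = $323.66
Taxable wages = $1,788.18 − $323.66 = $1,464.52
State tax withheld: $1,464.52 × 0.0275 = $40.27
Municipal income tax: $1,464.52 × 0.0197 = $28.85
State unemployment insurance (employee share): $1,788.18 × 0.005 = $8.94
Employee stock purchase plan: $1,788.18 × 0.0138 = $24.68
Vision plan: $70.18
(Employer's $65.46 toward vision plan is not withheld from the employee.)
Total deductions = $150.21 + $173.45 + $40.27 + $28.85 + $8.94 + $24.68 + $70.18 = $496.58
Net pay = $1,788.18 − $496.58 = $1,291.60

$1,291.60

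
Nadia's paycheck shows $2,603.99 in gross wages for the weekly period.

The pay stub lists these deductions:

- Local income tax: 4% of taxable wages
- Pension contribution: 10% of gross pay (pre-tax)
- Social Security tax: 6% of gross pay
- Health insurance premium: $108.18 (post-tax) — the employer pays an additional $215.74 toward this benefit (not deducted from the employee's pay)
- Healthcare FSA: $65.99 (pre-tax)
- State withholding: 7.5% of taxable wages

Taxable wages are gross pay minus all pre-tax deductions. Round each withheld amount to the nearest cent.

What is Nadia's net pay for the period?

$1,751.26

Healthcare FSA: $65.99
Pension contribution: $2,603.99 × 0.1 = $260.40
Pre-tax total = $65.99 + $260.40 = $326.39
Taxable wages = $2,603.99 − $326.39 = $2,277.60
Local income tax: $2,277.60 × 0.04 = $91.10
State withholding: $2,277.60 × 0.075 = $170.82
Social Security tax: $2,603.99 × 0.06 = $156.24
Health insurance premium: $108.18
(Employer's $215.74 toward health insurance premium is not withheld from the employee.)
Total deductions = $65.99 + $260.40 + $91.10 + $170.82 + $156.24 + $108.18 = $852.73
Net pay = $2,603.99 − $852.73 = $1,751.26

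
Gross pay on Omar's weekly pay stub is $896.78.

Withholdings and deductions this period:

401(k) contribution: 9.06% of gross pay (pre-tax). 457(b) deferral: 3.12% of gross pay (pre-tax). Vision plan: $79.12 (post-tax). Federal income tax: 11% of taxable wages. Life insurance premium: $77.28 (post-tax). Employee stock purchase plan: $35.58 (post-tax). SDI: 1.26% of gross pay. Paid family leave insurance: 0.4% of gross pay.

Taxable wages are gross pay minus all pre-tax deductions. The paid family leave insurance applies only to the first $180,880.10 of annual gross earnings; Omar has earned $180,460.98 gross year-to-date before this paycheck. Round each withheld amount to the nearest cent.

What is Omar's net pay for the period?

$495.96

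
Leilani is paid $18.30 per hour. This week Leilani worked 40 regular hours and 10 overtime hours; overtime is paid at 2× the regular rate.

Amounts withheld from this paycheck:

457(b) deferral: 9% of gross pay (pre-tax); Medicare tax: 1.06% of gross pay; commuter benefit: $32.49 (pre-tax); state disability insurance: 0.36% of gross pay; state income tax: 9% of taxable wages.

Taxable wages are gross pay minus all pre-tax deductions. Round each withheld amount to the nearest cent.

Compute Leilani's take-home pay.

Regular pay: 40 × $18.30 = $732.00
Overtime pay: 10 × $18.30 × 2 = $366.00
Gross pay = $732.00 + $366.00 = $1,098.00
Commuter benefit: $32.49
457(b) deferral: $1,098.00 × 0.09 = $98.82
Pre-tax total = $32.49 + $98.82 = $131.31
Taxable wages = $1,098.00 − $131.31 = $966.69
State income tax: $966.69 × 0.09 = $87.00
Medicare tax: $1,098.00 × 0.0106 = $11.64
State disability insurance: $1,098.00 × 0.0036 = $3.95
Total deductions = $32.49 + $98.82 + $87.00 + $11.64 + $3.95 = $233.90
Net pay = $1,098.00 − $233.90 = $864.10

$864.10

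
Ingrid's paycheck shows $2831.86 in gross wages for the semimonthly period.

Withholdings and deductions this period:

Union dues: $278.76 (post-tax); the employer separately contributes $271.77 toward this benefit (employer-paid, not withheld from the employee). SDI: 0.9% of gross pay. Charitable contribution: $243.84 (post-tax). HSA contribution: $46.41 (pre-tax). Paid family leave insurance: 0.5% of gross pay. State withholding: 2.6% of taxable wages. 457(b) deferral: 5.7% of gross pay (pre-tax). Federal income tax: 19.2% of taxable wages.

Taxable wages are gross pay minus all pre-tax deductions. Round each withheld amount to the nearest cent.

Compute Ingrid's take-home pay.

HSA contribution: $46.41
457(b) deferral: $2831.86 × 0.057 = $161.42
Pre-tax total = $46.41 + $161.42 = $207.83
Taxable wages = $2831.86 − $207.83 = $2624.03
Federal income tax: $2624.03 × 0.192 = $503.81
State withholding: $2624.03 × 0.026 = $68.22
SDI: $2831.86 × 0.009 = $25.49
Paid family leave insurance: $2831.86 × 0.005 = $14.16
Union dues: $278.76
Charitable contribution: $243.84
(Employer's $271.77 toward union dues is not withheld from the employee.)
Total deductions = $46.41 + $161.42 + $503.81 + $68.22 + $25.49 + $14.16 + $278.76 + $243.84 = $1342.11
Net pay = $2831.86 − $1342.11 = $1489.75

$1489.75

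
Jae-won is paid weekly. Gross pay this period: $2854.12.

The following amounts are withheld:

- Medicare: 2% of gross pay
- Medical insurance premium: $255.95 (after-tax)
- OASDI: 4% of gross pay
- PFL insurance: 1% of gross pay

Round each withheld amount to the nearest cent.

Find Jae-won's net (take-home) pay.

PFL insurance: $2854.12 × 0.01 = $28.54
OASDI: $2854.12 × 0.04 = $114.16
Medicare: $2854.12 × 0.02 = $57.08
Medical insurance premium: $255.95
Total deductions = $28.54 + $114.16 + $57.08 + $255.95 = $455.73
Net pay = $2854.12 − $455.73 = $2398.39

$2398.39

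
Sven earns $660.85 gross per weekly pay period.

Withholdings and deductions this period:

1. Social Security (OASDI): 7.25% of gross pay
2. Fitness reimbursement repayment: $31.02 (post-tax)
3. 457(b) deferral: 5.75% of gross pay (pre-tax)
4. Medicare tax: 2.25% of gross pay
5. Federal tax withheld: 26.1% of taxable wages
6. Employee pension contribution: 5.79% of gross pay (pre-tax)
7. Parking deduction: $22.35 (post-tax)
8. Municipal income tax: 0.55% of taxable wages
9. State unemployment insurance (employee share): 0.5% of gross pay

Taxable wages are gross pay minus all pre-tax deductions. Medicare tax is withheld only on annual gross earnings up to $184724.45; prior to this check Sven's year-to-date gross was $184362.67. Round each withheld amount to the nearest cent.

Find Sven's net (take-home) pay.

$316.07

Employee pension contribution: $660.85 × 0.0579 = $38.26
457(b) deferral: $660.85 × 0.0575 = $38.00
Pre-tax total = $38.26 + $38.00 = $76.26
Taxable wages = $660.85 − $76.26 = $584.59
Federal tax withheld: $584.59 × 0.261 = $152.58
Municipal income tax: $584.59 × 0.0055 = $3.22
State unemployment insurance (employee share): $660.85 × 0.005 = $3.30
Medicare tax: only $184724.45 − $184362.67 = $361.78 of this check is subject → $361.78 × 0.0225 = $8.14
Social Security (OASDI): $660.85 × 0.0725 = $47.91
Parking deduction: $22.35
Fitness reimbursement repayment: $31.02
Total deductions = $38.26 + $38.00 + $152.58 + $3.22 + $3.30 + $8.14 + $47.91 + $22.35 + $31.02 = $344.78
Net pay = $660.85 − $344.78 = $316.07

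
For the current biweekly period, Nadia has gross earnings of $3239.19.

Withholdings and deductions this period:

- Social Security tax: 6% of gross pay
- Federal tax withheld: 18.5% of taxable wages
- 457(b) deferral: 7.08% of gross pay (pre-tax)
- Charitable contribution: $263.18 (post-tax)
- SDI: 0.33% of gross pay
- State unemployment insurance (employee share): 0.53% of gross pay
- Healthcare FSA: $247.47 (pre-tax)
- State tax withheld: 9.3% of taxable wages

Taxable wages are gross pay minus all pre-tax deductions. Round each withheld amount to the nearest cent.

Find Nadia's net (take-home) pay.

$1509.06

Healthcare FSA: $247.47
457(b) deferral: $3239.19 × 0.0708 = $229.33
Pre-tax total = $247.47 + $229.33 = $476.80
Taxable wages = $3239.19 − $476.80 = $2762.39
Federal tax withheld: $2762.39 × 0.185 = $511.04
State tax withheld: $2762.39 × 0.093 = $256.90
State unemployment insurance (employee share): $3239.19 × 0.0053 = $17.17
SDI: $3239.19 × 0.0033 = $10.69
Social Security tax: $3239.19 × 0.06 = $194.35
Charitable contribution: $263.18
Total deductions = $247.47 + $229.33 + $511.04 + $256.90 + $17.17 + $10.69 + $194.35 + $263.18 = $1730.13
Net pay = $3239.19 − $1730.13 = $1509.06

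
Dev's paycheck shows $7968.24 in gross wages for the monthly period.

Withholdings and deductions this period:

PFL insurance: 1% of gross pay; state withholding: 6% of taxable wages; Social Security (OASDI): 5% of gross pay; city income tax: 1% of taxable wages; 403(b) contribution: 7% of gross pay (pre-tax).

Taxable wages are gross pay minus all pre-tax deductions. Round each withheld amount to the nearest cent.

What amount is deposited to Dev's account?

$6413.64

403(b) contribution: $7968.24 × 0.07 = $557.78
Taxable wages = $7968.24 − $557.78 = $7410.46
City income tax: $7410.46 × 0.01 = $74.10
State withholding: $7410.46 × 0.06 = $444.63
PFL insurance: $7968.24 × 0.01 = $79.68
Social Security (OASDI): $7968.24 × 0.05 = $398.41
Total deductions = $557.78 + $74.10 + $444.63 + $79.68 + $398.41 = $1554.60
Net pay = $7968.24 − $1554.60 = $6413.64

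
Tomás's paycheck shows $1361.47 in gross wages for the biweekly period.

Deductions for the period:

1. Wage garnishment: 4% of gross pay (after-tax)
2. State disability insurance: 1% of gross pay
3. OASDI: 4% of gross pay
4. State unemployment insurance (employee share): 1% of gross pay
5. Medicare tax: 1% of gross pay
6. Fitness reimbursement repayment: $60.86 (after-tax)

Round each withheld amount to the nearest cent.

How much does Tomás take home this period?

Medicare tax: $1361.47 × 0.01 = $13.61
State disability insurance: $1361.47 × 0.01 = $13.61
OASDI: $1361.47 × 0.04 = $54.46
State unemployment insurance (employee share): $1361.47 × 0.01 = $13.61
Wage garnishment: $1361.47 × 0.04 = $54.46
Fitness reimbursement repayment: $60.86
Total deductions = $13.61 + $13.61 + $54.46 + $13.61 + $54.46 + $60.86 = $210.61
Net pay = $1361.47 − $210.61 = $1150.86

$1150.86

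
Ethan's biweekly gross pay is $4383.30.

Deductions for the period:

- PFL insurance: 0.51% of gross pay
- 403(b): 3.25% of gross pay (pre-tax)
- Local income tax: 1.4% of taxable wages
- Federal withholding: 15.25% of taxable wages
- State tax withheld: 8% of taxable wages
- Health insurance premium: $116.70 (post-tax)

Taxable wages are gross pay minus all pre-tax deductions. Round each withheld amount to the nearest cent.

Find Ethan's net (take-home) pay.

403(b): $4383.30 × 0.0325 = $142.46
Taxable wages = $4383.30 − $142.46 = $4240.84
State tax withheld: $4240.84 × 0.08 = $339.27
Federal withholding: $4240.84 × 0.1525 = $646.73
Local income tax: $4240.84 × 0.014 = $59.37
PFL insurance: $4383.30 × 0.0051 = $22.35
Health insurance premium: $116.70
Total deductions = $142.46 + $339.27 + $646.73 + $59.37 + $22.35 + $116.70 = $1326.88
Net pay = $4383.30 − $1326.88 = $3056.42

$3056.42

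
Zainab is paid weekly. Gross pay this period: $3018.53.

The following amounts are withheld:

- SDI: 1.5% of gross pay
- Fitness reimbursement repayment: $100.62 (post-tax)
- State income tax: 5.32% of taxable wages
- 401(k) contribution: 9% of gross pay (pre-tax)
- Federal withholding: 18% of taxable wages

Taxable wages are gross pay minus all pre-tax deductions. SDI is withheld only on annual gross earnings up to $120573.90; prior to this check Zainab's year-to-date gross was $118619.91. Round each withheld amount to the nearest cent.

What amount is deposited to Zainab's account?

$1976.37

401(k) contribution: $3018.53 × 0.09 = $271.67
Taxable wages = $3018.53 − $271.67 = $2746.86
Federal withholding: $2746.86 × 0.18 = $494.43
State income tax: $2746.86 × 0.0532 = $146.13
SDI: only $120573.90 − $118619.91 = $1953.99 of this check is subject → $1953.99 × 0.015 = $29.31
Fitness reimbursement repayment: $100.62
Total deductions = $271.67 + $494.43 + $146.13 + $29.31 + $100.62 = $1042.16
Net pay = $3018.53 − $1042.16 = $1976.37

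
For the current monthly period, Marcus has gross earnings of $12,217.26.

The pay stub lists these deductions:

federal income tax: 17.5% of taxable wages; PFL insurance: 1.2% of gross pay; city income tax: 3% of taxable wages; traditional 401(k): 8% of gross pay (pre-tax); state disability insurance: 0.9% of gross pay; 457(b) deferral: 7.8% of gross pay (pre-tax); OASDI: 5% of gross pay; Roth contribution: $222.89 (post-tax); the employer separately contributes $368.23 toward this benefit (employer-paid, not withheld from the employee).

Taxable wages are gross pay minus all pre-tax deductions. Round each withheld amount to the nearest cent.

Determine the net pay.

$7,087.79

457(b) deferral: $12,217.26 × 0.078 = $952.95
Traditional 401(k): $12,217.26 × 0.08 = $977.38
Pre-tax total = $952.95 + $977.38 = $1,930.33
Taxable wages = $12,217.26 − $1,930.33 = $10,286.93
City income tax: $10,286.93 × 0.03 = $308.61
Federal income tax: $10,286.93 × 0.175 = $1,800.21
State disability insurance: $12,217.26 × 0.009 = $109.96
PFL insurance: $12,217.26 × 0.012 = $146.61
OASDI: $12,217.26 × 0.05 = $610.86
Roth contribution: $222.89
(Employer's $368.23 toward Roth contribution is not withheld from the employee.)
Total deductions = $952.95 + $977.38 + $308.61 + $1,800.21 + $109.96 + $146.61 + $610.86 + $222.89 = $5,129.47
Net pay = $12,217.26 − $5,129.47 = $7,087.79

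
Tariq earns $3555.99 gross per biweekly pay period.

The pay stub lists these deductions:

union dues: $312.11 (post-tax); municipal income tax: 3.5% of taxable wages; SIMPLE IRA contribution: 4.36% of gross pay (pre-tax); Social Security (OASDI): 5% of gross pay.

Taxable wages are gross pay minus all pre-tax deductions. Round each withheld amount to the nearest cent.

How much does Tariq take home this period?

SIMPLE IRA contribution: $3555.99 × 0.0436 = $155.04
Taxable wages = $3555.99 − $155.04 = $3400.95
Municipal income tax: $3400.95 × 0.035 = $119.03
Social Security (OASDI): $3555.99 × 0.05 = $177.80
Union dues: $312.11
Total deductions = $155.04 + $119.03 + $177.80 + $312.11 = $763.98
Net pay = $3555.99 − $763.98 = $2792.01

$2792.01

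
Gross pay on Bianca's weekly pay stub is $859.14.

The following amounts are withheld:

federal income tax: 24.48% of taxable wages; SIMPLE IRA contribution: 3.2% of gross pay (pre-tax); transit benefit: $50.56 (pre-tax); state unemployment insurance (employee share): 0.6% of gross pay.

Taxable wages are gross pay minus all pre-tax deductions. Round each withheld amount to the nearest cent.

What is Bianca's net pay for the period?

Transit benefit: $50.56
SIMPLE IRA contribution: $859.14 × 0.032 = $27.49
Pre-tax total = $50.56 + $27.49 = $78.05
Taxable wages = $859.14 − $78.05 = $781.09
Federal income tax: $781.09 × 0.2448 = $191.21
State unemployment insurance (employee share): $859.14 × 0.006 = $5.15
Total deductions = $50.56 + $27.49 + $191.21 + $5.15 = $274.41
Net pay = $859.14 − $274.41 = $584.73

$584.73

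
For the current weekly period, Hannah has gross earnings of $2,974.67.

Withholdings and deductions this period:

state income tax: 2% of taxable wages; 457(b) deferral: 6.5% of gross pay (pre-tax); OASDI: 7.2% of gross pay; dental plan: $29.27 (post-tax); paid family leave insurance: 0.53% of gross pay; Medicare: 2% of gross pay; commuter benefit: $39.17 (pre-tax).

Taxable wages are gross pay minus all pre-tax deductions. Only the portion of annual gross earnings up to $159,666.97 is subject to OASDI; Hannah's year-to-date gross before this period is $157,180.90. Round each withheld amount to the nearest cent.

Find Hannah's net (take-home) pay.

$2,403.78

Commuter benefit: $39.17
457(b) deferral: $2,974.67 × 0.065 = $193.35
Pre-tax total = $39.17 + $193.35 = $232.52
Taxable wages = $2,974.67 − $232.52 = $2,742.15
State income tax: $2,742.15 × 0.02 = $54.84
Medicare: $2,974.67 × 0.02 = $59.49
OASDI: only $159,666.97 − $157,180.90 = $2,486.07 of this check is subject → $2,486.07 × 0.072 = $179.00
Paid family leave insurance: $2,974.67 × 0.0053 = $15.77
Dental plan: $29.27
Total deductions = $39.17 + $193.35 + $54.84 + $59.49 + $179.00 + $15.77 + $29.27 = $570.89
Net pay = $2,974.67 − $570.89 = $2,403.78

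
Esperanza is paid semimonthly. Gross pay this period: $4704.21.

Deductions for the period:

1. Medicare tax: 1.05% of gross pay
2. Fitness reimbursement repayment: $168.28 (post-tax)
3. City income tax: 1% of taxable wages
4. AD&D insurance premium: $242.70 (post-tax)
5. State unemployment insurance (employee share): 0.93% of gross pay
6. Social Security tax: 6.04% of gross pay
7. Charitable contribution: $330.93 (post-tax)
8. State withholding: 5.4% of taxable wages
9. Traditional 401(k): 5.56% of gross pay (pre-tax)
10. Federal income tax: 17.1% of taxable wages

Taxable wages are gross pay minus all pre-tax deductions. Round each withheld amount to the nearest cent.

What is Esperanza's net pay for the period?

Traditional 401(k): $4704.21 × 0.0556 = $261.55
Taxable wages = $4704.21 − $261.55 = $4442.66
City income tax: $4442.66 × 0.01 = $44.43
Federal income tax: $4442.66 × 0.171 = $759.69
State withholding: $4442.66 × 0.054 = $239.90
Social Security tax: $4704.21 × 0.0604 = $284.13
Medicare tax: $4704.21 × 0.0105 = $49.39
State unemployment insurance (employee share): $4704.21 × 0.0093 = $43.75
AD&D insurance premium: $242.70
Charitable contribution: $330.93
Fitness reimbursement repayment: $168.28
Total deductions = $261.55 + $44.43 + $759.69 + $239.90 + $284.13 + $49.39 + $43.75 + $242.70 + $330.93 + $168.28 = $2424.75
Net pay = $4704.21 − $2424.75 = $2279.46

$2279.46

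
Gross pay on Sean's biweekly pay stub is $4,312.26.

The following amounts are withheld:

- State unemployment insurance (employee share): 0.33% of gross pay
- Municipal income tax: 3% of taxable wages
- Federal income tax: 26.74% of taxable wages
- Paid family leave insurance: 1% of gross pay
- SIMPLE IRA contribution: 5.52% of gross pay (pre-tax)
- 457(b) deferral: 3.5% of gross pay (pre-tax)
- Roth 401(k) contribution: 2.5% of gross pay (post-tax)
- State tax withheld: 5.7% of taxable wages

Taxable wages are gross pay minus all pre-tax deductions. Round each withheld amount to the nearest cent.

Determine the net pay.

SIMPLE IRA contribution: $4,312.26 × 0.0552 = $238.04
457(b) deferral: $4,312.26 × 0.035 = $150.93
Pre-tax total = $238.04 + $150.93 = $388.97
Taxable wages = $4,312.26 − $388.97 = $3,923.29
Municipal income tax: $3,923.29 × 0.03 = $117.70
State tax withheld: $3,923.29 × 0.057 = $223.63
Federal income tax: $3,923.29 × 0.2674 = $1,049.09
State unemployment insurance (employee share): $4,312.26 × 0.0033 = $14.23
Paid family leave insurance: $4,312.26 × 0.01 = $43.12
Roth 401(k) contribution: $4,312.26 × 0.025 = $107.81
Total deductions = $238.04 + $150.93 + $117.70 + $223.63 + $1,049.09 + $14.23 + $43.12 + $107.81 = $1,944.55
Net pay = $4,312.26 − $1,944.55 = $2,367.71

$2,367.71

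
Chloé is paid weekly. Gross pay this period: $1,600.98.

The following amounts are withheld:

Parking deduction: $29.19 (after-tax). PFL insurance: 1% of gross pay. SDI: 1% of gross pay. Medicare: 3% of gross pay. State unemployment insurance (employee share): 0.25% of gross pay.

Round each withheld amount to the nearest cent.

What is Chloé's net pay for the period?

SDI: $1,600.98 × 0.01 = $16.01
State unemployment insurance (employee share): $1,600.98 × 0.0025 = $4.00
PFL insurance: $1,600.98 × 0.01 = $16.01
Medicare: $1,600.98 × 0.03 = $48.03
Parking deduction: $29.19
Total deductions = $16.01 + $4.00 + $16.01 + $48.03 + $29.19 = $113.24
Net pay = $1,600.98 − $113.24 = $1,487.74

$1,487.74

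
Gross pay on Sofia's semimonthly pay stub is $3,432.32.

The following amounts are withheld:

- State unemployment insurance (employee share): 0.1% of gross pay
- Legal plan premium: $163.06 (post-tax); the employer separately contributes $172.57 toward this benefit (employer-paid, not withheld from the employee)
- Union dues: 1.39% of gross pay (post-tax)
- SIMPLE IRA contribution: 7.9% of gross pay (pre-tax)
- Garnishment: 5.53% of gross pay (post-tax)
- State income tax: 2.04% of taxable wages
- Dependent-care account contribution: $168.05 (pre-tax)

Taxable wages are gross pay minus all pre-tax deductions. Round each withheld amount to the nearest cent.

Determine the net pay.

$2,528.05

SIMPLE IRA contribution: $3,432.32 × 0.079 = $271.15
Dependent-care account contribution: $168.05
Pre-tax total = $271.15 + $168.05 = $439.20
Taxable wages = $3,432.32 − $439.20 = $2,993.12
State income tax: $2,993.12 × 0.0204 = $61.06
State unemployment insurance (employee share): $3,432.32 × 0.001 = $3.43
Garnishment: $3,432.32 × 0.0553 = $189.81
Union dues: $3,432.32 × 0.0139 = $47.71
Legal plan premium: $163.06
(Employer's $172.57 toward legal plan premium is not withheld from the employee.)
Total deductions = $271.15 + $168.05 + $61.06 + $3.43 + $189.81 + $47.71 + $163.06 = $904.27
Net pay = $3,432.32 − $904.27 = $2,528.05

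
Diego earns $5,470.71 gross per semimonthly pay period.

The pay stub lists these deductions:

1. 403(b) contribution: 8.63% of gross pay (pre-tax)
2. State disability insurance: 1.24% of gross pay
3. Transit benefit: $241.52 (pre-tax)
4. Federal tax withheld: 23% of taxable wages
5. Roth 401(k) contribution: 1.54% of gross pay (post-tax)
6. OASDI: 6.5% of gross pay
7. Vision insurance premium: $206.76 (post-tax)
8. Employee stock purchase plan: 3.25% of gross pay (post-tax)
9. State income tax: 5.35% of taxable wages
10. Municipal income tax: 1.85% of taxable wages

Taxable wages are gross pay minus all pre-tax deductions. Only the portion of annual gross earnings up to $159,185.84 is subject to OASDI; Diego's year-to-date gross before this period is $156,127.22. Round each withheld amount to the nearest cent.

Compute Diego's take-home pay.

403(b) contribution: $5,470.71 × 0.0863 = $472.12
Transit benefit: $241.52
Pre-tax total = $472.12 + $241.52 = $713.64
Taxable wages = $5,470.71 − $713.64 = $4,757.07
Municipal income tax: $4,757.07 × 0.0185 = $88.01
State income tax: $4,757.07 × 0.0535 = $254.50
Federal tax withheld: $4,757.07 × 0.23 = $1,094.13
OASDI: only $159,185.84 − $156,127.22 = $3,058.62 of this check is subject → $3,058.62 × 0.065 = $198.81
State disability insurance: $5,470.71 × 0.0124 = $67.84
Employee stock purchase plan: $5,470.71 × 0.0325 = $177.80
Roth 401(k) contribution: $5,470.71 × 0.0154 = $84.25
Vision insurance premium: $206.76
Total deductions = $472.12 + $241.52 + $88.01 + $254.50 + $1,094.13 + $198.81 + $67.84 + $177.80 + $84.25 + $206.76 = $2,885.74
Net pay = $5,470.71 − $2,885.74 = $2,584.97

$2,584.97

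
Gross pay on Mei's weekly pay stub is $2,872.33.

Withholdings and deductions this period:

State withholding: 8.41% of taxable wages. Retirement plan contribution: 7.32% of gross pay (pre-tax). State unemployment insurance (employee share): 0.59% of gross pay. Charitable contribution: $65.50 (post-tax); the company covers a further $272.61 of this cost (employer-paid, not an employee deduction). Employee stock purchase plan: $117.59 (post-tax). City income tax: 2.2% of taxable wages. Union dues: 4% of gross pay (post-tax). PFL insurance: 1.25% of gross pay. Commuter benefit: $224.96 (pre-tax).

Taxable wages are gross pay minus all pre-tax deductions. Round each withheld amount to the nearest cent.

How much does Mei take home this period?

Commuter benefit: $224.96
Retirement plan contribution: $2,872.33 × 0.0732 = $210.25
Pre-tax total = $224.96 + $210.25 = $435.21
Taxable wages = $2,872.33 − $435.21 = $2,437.12
City income tax: $2,437.12 × 0.022 = $53.62
State withholding: $2,437.12 × 0.0841 = $204.96
PFL insurance: $2,872.33 × 0.0125 = $35.90
State unemployment insurance (employee share): $2,872.33 × 0.0059 = $16.95
Employee stock purchase plan: $117.59
Union dues: $2,872.33 × 0.04 = $114.89
Charitable contribution: $65.50
(Employer's $272.61 toward charitable contribution is not withheld from the employee.)
Total deductions = $224.96 + $210.25 + $53.62 + $204.96 + $35.90 + $16.95 + $117.59 + $114.89 + $65.50 = $1,044.62
Net pay = $2,872.33 − $1,044.62 = $1,827.71

$1,827.71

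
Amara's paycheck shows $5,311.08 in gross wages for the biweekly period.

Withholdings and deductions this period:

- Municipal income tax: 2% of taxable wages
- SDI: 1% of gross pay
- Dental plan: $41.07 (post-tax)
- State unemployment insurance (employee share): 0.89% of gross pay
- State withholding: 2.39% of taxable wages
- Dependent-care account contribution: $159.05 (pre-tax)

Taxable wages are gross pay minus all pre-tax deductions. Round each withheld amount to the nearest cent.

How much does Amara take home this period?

$4,784.41

Dependent-care account contribution: $159.05
Taxable wages = $5,311.08 − $159.05 = $5,152.03
State withholding: $5,152.03 × 0.0239 = $123.13
Municipal income tax: $5,152.03 × 0.02 = $103.04
SDI: $5,311.08 × 0.01 = $53.11
State unemployment insurance (employee share): $5,311.08 × 0.0089 = $47.27
Dental plan: $41.07
Total deductions = $159.05 + $123.13 + $103.04 + $53.11 + $47.27 + $41.07 = $526.67
Net pay = $5,311.08 − $526.67 = $4,784.41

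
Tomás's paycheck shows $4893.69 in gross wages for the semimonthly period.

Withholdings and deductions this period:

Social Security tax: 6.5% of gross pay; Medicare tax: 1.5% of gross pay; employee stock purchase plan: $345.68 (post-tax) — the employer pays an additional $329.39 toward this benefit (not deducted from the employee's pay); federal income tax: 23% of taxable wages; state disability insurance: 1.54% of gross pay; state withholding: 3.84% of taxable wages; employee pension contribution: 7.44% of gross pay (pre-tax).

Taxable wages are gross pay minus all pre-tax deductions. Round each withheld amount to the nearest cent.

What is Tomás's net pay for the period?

Employee pension contribution: $4893.69 × 0.0744 = $364.09
Taxable wages = $4893.69 − $364.09 = $4529.60
State withholding: $4529.60 × 0.0384 = $173.94
Federal income tax: $4529.60 × 0.23 = $1041.81
Social Security tax: $4893.69 × 0.065 = $318.09
Medicare tax: $4893.69 × 0.015 = $73.41
State disability insurance: $4893.69 × 0.0154 = $75.36
Employee stock purchase plan: $345.68
(Employer's $329.39 toward employee stock purchase plan is not withheld from the employee.)
Total deductions = $364.09 + $173.94 + $1041.81 + $318.09 + $73.41 + $75.36 + $345.68 = $2392.38
Net pay = $4893.69 − $2392.38 = $2501.31

$2501.31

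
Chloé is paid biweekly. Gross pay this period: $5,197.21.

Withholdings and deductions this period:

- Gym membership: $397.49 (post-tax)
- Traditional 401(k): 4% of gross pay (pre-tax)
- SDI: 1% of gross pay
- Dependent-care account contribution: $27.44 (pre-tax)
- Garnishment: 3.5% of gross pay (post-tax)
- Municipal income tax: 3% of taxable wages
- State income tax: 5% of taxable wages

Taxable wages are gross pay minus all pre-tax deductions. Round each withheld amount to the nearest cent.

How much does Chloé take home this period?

Traditional 401(k): $5,197.21 × 0.04 = $207.89
Dependent-care account contribution: $27.44
Pre-tax total = $207.89 + $27.44 = $235.33
Taxable wages = $5,197.21 − $235.33 = $4,961.88
Municipal income tax: $4,961.88 × 0.03 = $148.86
State income tax: $4,961.88 × 0.05 = $248.09
SDI: $5,197.21 × 0.01 = $51.97
Gym membership: $397.49
Garnishment: $5,197.21 × 0.035 = $181.90
Total deductions = $207.89 + $27.44 + $148.86 + $248.09 + $51.97 + $397.49 + $181.90 = $1,263.64
Net pay = $5,197.21 − $1,263.64 = $3,933.57

$3,933.57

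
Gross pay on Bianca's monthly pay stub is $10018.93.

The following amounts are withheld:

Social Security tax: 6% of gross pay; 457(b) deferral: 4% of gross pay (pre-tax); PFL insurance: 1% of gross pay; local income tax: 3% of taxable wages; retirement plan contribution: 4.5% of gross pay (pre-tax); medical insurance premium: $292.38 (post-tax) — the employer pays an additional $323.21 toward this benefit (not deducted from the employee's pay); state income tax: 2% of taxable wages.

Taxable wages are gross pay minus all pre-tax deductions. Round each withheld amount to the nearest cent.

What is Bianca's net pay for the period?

Retirement plan contribution: $10018.93 × 0.045 = $450.85
457(b) deferral: $10018.93 × 0.04 = $400.76
Pre-tax total = $450.85 + $400.76 = $851.61
Taxable wages = $10018.93 − $851.61 = $9167.32
State income tax: $9167.32 × 0.02 = $183.35
Local income tax: $9167.32 × 0.03 = $275.02
Social Security tax: $10018.93 × 0.06 = $601.14
PFL insurance: $10018.93 × 0.01 = $100.19
Medical insurance premium: $292.38
(Employer's $323.21 toward medical insurance premium is not withheld from the employee.)
Total deductions = $450.85 + $400.76 + $183.35 + $275.02 + $601.14 + $100.19 + $292.38 = $2303.69
Net pay = $10018.93 − $2303.69 = $7715.24

$7715.24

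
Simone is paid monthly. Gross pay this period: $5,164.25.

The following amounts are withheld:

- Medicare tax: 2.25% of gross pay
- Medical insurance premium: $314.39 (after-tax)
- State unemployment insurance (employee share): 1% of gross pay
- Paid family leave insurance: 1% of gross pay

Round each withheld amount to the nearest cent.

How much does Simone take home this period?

$4,630.38

State unemployment insurance (employee share): $5,164.25 × 0.01 = $51.64
Medicare tax: $5,164.25 × 0.0225 = $116.20
Paid family leave insurance: $5,164.25 × 0.01 = $51.64
Medical insurance premium: $314.39
Total deductions = $51.64 + $116.20 + $51.64 + $314.39 = $533.87
Net pay = $5,164.25 − $533.87 = $4,630.38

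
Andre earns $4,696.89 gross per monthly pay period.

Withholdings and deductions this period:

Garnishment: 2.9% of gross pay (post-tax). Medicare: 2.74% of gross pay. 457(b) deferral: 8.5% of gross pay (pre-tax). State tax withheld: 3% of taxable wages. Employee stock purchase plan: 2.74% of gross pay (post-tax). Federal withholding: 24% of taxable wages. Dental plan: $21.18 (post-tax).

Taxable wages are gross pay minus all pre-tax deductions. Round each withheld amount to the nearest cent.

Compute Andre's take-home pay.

$2,722.51

457(b) deferral: $4,696.89 × 0.085 = $399.24
Taxable wages = $4,696.89 − $399.24 = $4,297.65
Federal withholding: $4,297.65 × 0.24 = $1,031.44
State tax withheld: $4,297.65 × 0.03 = $128.93
Medicare: $4,696.89 × 0.0274 = $128.69
Garnishment: $4,696.89 × 0.029 = $136.21
Employee stock purchase plan: $4,696.89 × 0.0274 = $128.69
Dental plan: $21.18
Total deductions = $399.24 + $1,031.44 + $128.93 + $128.69 + $136.21 + $128.69 + $21.18 = $1,974.38
Net pay = $4,696.89 − $1,974.38 = $2,722.51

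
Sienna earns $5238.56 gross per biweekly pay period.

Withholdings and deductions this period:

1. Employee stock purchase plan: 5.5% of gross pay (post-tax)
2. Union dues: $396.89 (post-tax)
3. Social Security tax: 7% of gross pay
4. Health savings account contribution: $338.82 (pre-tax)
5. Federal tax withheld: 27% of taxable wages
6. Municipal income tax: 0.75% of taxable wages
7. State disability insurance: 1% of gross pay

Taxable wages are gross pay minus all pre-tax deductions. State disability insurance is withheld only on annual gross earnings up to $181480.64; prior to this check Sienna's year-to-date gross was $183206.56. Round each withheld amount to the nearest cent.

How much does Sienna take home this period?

$2488.35

Health savings account contribution: $338.82
Taxable wages = $5238.56 − $338.82 = $4899.74
Municipal income tax: $4899.74 × 0.0075 = $36.75
Federal tax withheld: $4899.74 × 0.27 = $1322.93
Social Security tax: $5238.56 × 0.07 = $366.70
State disability insurance: annual cap $181480.64 already reached (YTD $183206.56), so $0.00
Union dues: $396.89
Employee stock purchase plan: $5238.56 × 0.055 = $288.12
Total deductions = $338.82 + $36.75 + $1322.93 + $366.70 + $0.00 + $396.89 + $288.12 = $2750.21
Net pay = $5238.56 − $2750.21 = $2488.35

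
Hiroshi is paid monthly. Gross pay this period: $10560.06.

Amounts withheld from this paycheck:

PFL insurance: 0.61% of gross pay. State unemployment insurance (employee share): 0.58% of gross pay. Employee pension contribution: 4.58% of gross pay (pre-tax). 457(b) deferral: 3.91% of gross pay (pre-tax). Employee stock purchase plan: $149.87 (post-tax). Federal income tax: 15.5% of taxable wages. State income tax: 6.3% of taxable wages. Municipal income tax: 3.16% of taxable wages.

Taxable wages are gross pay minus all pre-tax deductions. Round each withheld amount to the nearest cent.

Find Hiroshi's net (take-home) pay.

457(b) deferral: $10560.06 × 0.0391 = $412.90
Employee pension contribution: $10560.06 × 0.0458 = $483.65
Pre-tax total = $412.90 + $483.65 = $896.55
Taxable wages = $10560.06 − $896.55 = $9663.51
Municipal income tax: $9663.51 × 0.0316 = $305.37
State income tax: $9663.51 × 0.063 = $608.80
Federal income tax: $9663.51 × 0.155 = $1497.84
PFL insurance: $10560.06 × 0.0061 = $64.42
State unemployment insurance (employee share): $10560.06 × 0.0058 = $61.25
Employee stock purchase plan: $149.87
Total deductions = $412.90 + $483.65 + $305.37 + $608.80 + $1497.84 + $64.42 + $61.25 + $149.87 = $3584.10
Net pay = $10560.06 − $3584.10 = $6975.96

$6975.96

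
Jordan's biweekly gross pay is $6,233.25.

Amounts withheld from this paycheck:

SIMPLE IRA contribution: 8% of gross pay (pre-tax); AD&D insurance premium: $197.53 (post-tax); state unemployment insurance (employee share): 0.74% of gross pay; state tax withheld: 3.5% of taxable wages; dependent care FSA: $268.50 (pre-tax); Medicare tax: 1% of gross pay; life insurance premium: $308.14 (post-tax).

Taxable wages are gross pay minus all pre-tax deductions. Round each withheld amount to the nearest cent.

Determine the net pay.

$4,660.65

SIMPLE IRA contribution: $6,233.25 × 0.08 = $498.66
Dependent care FSA: $268.50
Pre-tax total = $498.66 + $268.50 = $767.16
Taxable wages = $6,233.25 − $767.16 = $5,466.09
State tax withheld: $5,466.09 × 0.035 = $191.31
State unemployment insurance (employee share): $6,233.25 × 0.0074 = $46.13
Medicare tax: $6,233.25 × 0.01 = $62.33
Life insurance premium: $308.14
AD&D insurance premium: $197.53
Total deductions = $498.66 + $268.50 + $191.31 + $46.13 + $62.33 + $308.14 + $197.53 = $1,572.60
Net pay = $6,233.25 − $1,572.60 = $4,660.65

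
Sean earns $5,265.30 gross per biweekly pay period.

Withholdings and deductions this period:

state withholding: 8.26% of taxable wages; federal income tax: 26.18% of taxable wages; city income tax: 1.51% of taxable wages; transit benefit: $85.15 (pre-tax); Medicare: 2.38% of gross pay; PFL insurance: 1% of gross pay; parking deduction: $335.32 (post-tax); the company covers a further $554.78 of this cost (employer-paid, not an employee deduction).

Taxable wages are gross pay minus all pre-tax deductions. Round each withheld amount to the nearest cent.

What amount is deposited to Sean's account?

$2,804.61

Transit benefit: $85.15
Taxable wages = $5,265.30 − $85.15 = $5,180.15
State withholding: $5,180.15 × 0.0826 = $427.88
Federal income tax: $5,180.15 × 0.2618 = $1,356.16
City income tax: $5,180.15 × 0.0151 = $78.22
Medicare: $5,265.30 × 0.0238 = $125.31
PFL insurance: $5,265.30 × 0.01 = $52.65
Parking deduction: $335.32
(Employer's $554.78 toward parking deduction is not withheld from the employee.)
Total deductions = $85.15 + $427.88 + $1,356.16 + $78.22 + $125.31 + $52.65 + $335.32 = $2,460.69
Net pay = $5,265.30 − $2,460.69 = $2,804.61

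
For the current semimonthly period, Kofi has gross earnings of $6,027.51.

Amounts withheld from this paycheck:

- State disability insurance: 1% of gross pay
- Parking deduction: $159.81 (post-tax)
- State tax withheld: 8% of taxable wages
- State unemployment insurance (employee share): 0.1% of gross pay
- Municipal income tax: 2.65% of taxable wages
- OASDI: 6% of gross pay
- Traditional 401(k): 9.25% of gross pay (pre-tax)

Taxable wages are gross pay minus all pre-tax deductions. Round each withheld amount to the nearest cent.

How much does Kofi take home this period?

Traditional 401(k): $6,027.51 × 0.0925 = $557.54
Taxable wages = $6,027.51 − $557.54 = $5,469.97
State tax withheld: $5,469.97 × 0.08 = $437.60
Municipal income tax: $5,469.97 × 0.0265 = $144.95
State unemployment insurance (employee share): $6,027.51 × 0.001 = $6.03
State disability insurance: $6,027.51 × 0.01 = $60.28
OASDI: $6,027.51 × 0.06 = $361.65
Parking deduction: $159.81
Total deductions = $557.54 + $437.60 + $144.95 + $6.03 + $60.28 + $361.65 + $159.81 = $1,727.86
Net pay = $6,027.51 − $1,727.86 = $4,299.65

$4,299.65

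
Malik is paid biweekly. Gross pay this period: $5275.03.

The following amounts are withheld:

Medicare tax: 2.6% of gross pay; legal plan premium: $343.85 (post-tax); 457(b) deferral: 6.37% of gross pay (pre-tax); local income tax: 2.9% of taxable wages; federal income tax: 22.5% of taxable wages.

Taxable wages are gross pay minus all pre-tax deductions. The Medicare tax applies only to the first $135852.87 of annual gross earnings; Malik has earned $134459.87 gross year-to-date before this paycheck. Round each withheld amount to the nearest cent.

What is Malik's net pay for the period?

$3304.43

457(b) deferral: $5275.03 × 0.0637 = $336.02
Taxable wages = $5275.03 − $336.02 = $4939.01
Local income tax: $4939.01 × 0.029 = $143.23
Federal income tax: $4939.01 × 0.225 = $1111.28
Medicare tax: only $135852.87 − $134459.87 = $1393.00 of this check is subject → $1393.00 × 0.026 = $36.22
Legal plan premium: $343.85
Total deductions = $336.02 + $143.23 + $1111.28 + $36.22 + $343.85 = $1970.60
Net pay = $5275.03 − $1970.60 = $3304.43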